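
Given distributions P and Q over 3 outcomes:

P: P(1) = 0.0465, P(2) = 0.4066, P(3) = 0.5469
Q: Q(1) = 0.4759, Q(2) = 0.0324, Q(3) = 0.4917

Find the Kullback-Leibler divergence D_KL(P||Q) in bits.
1.4118 bits

D_KL(P||Q) = Σ P(x) log₂(P(x)/Q(x))

Computing term by term:
  P(1)·log₂(P(1)/Q(1)) = 0.0465·log₂(0.0465/0.4759) = -0.15602
  P(2)·log₂(P(2)/Q(2)) = 0.4066·log₂(0.4066/0.0324) = 1.48390
  P(3)·log₂(P(3)/Q(3)) = 0.5469·log₂(0.5469/0.4917) = 0.08395

D_KL(P||Q) = -0.15602 + 1.48390 + 0.08395 = 1.41183 ≈ 1.4118 bits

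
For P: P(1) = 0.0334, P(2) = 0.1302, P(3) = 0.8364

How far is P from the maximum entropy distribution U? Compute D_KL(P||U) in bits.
0.8227 bits

U(i) = 1/3 for all i

D_KL(P||U) = Σ P(x) log₂(P(x) / (1/3))
           = Σ P(x) log₂(P(x)) + log₂(3)
           = log₂(3) - H(P)

H(P) = -Σ P(x) log₂(P(x)):
  -P(1)·log₂(P(1)) = -(0.0334)·log₂(0.0334) = 0.16379
  -P(2)·log₂(P(2)) = -(0.1302)·log₂(0.1302) = 0.38294
  -P(3)·log₂(P(3)) = -(0.8364)·log₂(0.8364) = 0.21557
H(P) = 0.16379 + 0.38294 + 0.21557 = 0.76230 bits

log₂(3) = 1.58496 bits

D_KL(P||U) = 1.58496 - 0.76230 = 0.82266 ≈ 0.8227 bits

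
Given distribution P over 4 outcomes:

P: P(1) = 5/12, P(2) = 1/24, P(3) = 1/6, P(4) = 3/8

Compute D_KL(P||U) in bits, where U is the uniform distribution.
0.3212 bits

U(i) = 1/4 for all i

D_KL(P||U) = Σ P(x) log₂(P(x) / (1/4))
           = Σ P(x) log₂(P(x)) + log₂(4)
           = log₂(4) - H(P)

H(P) = -Σ P(x) log₂(P(x)):
  -P(1)·log₂(P(1)) = -(5/12)·log₂(5/12) = 0.52626
  -P(2)·log₂(P(2)) = -(1/24)·log₂(1/24) = 0.19104
  -P(3)·log₂(P(3)) = -(1/6)·log₂(1/6) = 0.43083
  -P(4)·log₂(P(4)) = -(3/8)·log₂(3/8) = 0.53064
H(P) = 0.52626 + 0.19104 + 0.43083 + 0.53064 = 1.67877 bits

log₂(4) = 2.00000 bits

D_KL(P||U) = 2.00000 - 1.67877 = 0.32123 ≈ 0.3212 bits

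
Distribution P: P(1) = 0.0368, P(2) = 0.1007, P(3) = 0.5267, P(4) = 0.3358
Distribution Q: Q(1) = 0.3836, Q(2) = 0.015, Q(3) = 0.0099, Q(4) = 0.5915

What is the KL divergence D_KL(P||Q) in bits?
2.8977 bits

D_KL(P||Q) = Σ P(x) log₂(P(x)/Q(x))

Computing term by term:
  P(1)·log₂(P(1)/Q(1)) = 0.0368·log₂(0.0368/0.3836) = -0.12445
  P(2)·log₂(P(2)/Q(2)) = 0.1007·log₂(0.1007/0.015) = 0.27663
  P(3)·log₂(P(3)/Q(3)) = 0.5267·log₂(0.5267/0.0099) = 3.01979
  P(4)·log₂(P(4)/Q(4)) = 0.3358·log₂(0.3358/0.5915) = -0.27427

D_KL(P||Q) = -0.12445 + 0.27663 + 3.01979 - 0.27427 = 2.89770 ≈ 2.8977 bits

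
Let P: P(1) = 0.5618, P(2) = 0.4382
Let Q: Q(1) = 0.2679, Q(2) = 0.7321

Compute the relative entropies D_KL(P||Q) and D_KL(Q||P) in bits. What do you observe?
D_KL(P||Q) = 0.2757 bits, D_KL(Q||P) = 0.2559 bits. The two directions give different values (D_KL(P||Q) exceeds D_KL(Q||P) by 0.0198 bits): KL divergence is asymmetric.

D_KL(P||Q) = Σ P(x) log₂(P(x)/Q(x))

Computing term by term:
  P(1)·log₂(P(1)/Q(1)) = 0.5618·log₂(0.5618/0.2679) = 0.60021
  P(2)·log₂(P(2)/Q(2)) = 0.4382·log₂(0.4382/0.7321) = -0.32447

D_KL(P||Q) = 0.60021 - 0.32447 = 0.27574 ≈ 0.2757 bits

D_KL(Q||P) = Σ Q(x) log₂(Q(x)/P(x))

Computing term by term:
  Q(1)·log₂(Q(1)/P(1)) = 0.2679·log₂(0.2679/0.5618) = -0.28621
  Q(2)·log₂(Q(2)/P(2)) = 0.7321·log₂(0.7321/0.4382) = 0.54208

D_KL(Q||P) = -0.28621 + 0.54208 = 0.25587 ≈ 0.2559 bits

These are NOT equal (difference: 0.0198 bits). KL divergence is asymmetric: D_KL(P||Q) ≠ D_KL(Q||P) in general.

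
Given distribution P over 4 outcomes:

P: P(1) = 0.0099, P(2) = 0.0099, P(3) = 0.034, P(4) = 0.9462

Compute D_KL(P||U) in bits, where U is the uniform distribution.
1.6268 bits

U(i) = 1/4 for all i

D_KL(P||U) = Σ P(x) log₂(P(x) / (1/4))
           = Σ P(x) log₂(P(x)) + log₂(4)
           = log₂(4) - H(P)

H(P) = -Σ P(x) log₂(P(x)):
  -P(1)·log₂(P(1)) = -(0.0099)·log₂(0.0099) = 0.06592
  -P(2)·log₂(P(2)) = -(0.0099)·log₂(0.0099) = 0.06592
  -P(3)·log₂(P(3)) = -(0.034)·log₂(0.034) = 0.16586
  -P(4)·log₂(P(4)) = -(0.9462)·log₂(0.9462) = 0.07549
H(P) = 0.06592 + 0.06592 + 0.16586 + 0.07549 = 0.37319 bits

log₂(4) = 2.00000 bits

D_KL(P||U) = 2.00000 - 0.37319 = 1.62681 ≈ 1.6268 bits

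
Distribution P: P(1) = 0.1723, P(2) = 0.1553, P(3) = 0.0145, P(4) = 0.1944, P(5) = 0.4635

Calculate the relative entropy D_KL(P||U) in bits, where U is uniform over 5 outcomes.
0.4054 bits

U(i) = 1/5 for all i

D_KL(P||U) = Σ P(x) log₂(P(x) / (1/5))
           = Σ P(x) log₂(P(x)) + log₂(5)
           = log₂(5) - H(P)

H(P) = -Σ P(x) log₂(P(x)):
  -P(1)·log₂(P(1)) = -(0.1723)·log₂(0.1723) = 0.43713
  -P(2)·log₂(P(2)) = -(0.1553)·log₂(0.1553) = 0.41727
  -P(3)·log₂(P(3)) = -(0.0145)·log₂(0.0145) = 0.08856
  -P(4)·log₂(P(4)) = -(0.1944)·log₂(0.1944) = 0.45935
  -P(5)·log₂(P(5)) = -(0.4635)·log₂(0.4635) = 0.51419
H(P) = 0.43713 + 0.41727 + 0.08856 + 0.45935 + 0.51419 = 1.91650 bits

log₂(5) = 2.32193 bits

D_KL(P||U) = 2.32193 - 1.91650 = 0.40543 ≈ 0.4054 bits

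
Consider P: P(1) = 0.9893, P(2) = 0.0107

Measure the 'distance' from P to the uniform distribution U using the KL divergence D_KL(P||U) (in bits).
0.9146 bits

U(i) = 1/2 for all i

D_KL(P||U) = Σ P(x) log₂(P(x) / (1/2))
           = Σ P(x) log₂(P(x)) + log₂(2)
           = log₂(2) - H(P)

H(P) = -Σ P(x) log₂(P(x)):
  -P(1)·log₂(P(1)) = -(0.9893)·log₂(0.9893) = 0.01535
  -P(2)·log₂(P(2)) = -(0.0107)·log₂(0.0107) = 0.07004
H(P) = 0.01535 + 0.07004 = 0.08539 bits

log₂(2) = 1.00000 bits

D_KL(P||U) = 1.00000 - 0.08539 = 0.91461 ≈ 0.9146 bits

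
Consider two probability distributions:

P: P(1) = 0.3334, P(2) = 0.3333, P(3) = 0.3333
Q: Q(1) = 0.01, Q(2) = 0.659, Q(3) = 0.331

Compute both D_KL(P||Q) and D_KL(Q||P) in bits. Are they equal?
D_KL(P||Q) = 1.3623 bits, D_KL(Q||P) = 0.5942 bits. No, they are not equal.

D_KL(P||Q) = Σ P(x) log₂(P(x)/Q(x))

Computing term by term:
  P(1)·log₂(P(1)/Q(1)) = 0.3334·log₂(0.3334/0.01) = 1.68673
  P(2)·log₂(P(2)/Q(2)) = 0.3333·log₂(0.3333/0.659) = -0.32779
  P(3)·log₂(P(3)/Q(3)) = 0.3333·log₂(0.3333/0.331) = 0.00333

D_KL(P||Q) = 1.68673 - 0.32779 + 0.00333 = 1.36227 ≈ 1.3623 bits

D_KL(Q||P) = Σ Q(x) log₂(Q(x)/P(x))

Computing term by term:
  Q(1)·log₂(Q(1)/P(1)) = 0.01·log₂(0.01/0.3334) = -0.05059
  Q(2)·log₂(Q(2)/P(2)) = 0.659·log₂(0.659/0.3333) = 0.64810
  Q(3)·log₂(Q(3)/P(3)) = 0.331·log₂(0.331/0.3333) = -0.00331

D_KL(Q||P) = -0.05059 + 0.64810 - 0.00331 = 0.59420 ≈ 0.5942 bits

These are NOT equal (difference: 0.7681 bits). KL divergence is asymmetric: D_KL(P||Q) ≠ D_KL(Q||P) in general.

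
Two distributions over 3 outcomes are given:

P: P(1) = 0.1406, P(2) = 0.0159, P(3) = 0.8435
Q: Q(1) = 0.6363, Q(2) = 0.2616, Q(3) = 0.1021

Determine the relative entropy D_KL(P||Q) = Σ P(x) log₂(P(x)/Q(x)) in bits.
2.1992 bits

D_KL(P||Q) = Σ P(x) log₂(P(x)/Q(x))

Computing term by term:
  P(1)·log₂(P(1)/Q(1)) = 0.1406·log₂(0.1406/0.6363) = -0.30624
  P(2)·log₂(P(2)/Q(2)) = 0.0159·log₂(0.0159/0.2616) = -0.06424
  P(3)·log₂(P(3)/Q(3)) = 0.8435·log₂(0.8435/0.1021) = 2.56964

D_KL(P||Q) = -0.30624 - 0.06424 + 2.56964 = 2.19916 ≈ 2.1992 bits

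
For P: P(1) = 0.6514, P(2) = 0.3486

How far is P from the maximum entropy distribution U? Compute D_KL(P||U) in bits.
0.0672 bits

U(i) = 1/2 for all i

D_KL(P||U) = Σ P(x) log₂(P(x) / (1/2))
           = Σ P(x) log₂(P(x)) + log₂(2)
           = log₂(2) - H(P)

H(P) = -Σ P(x) log₂(P(x)):
  -P(1)·log₂(P(1)) = -(0.6514)·log₂(0.6514) = 0.40282
  -P(2)·log₂(P(2)) = -(0.3486)·log₂(0.3486) = 0.53000
H(P) = 0.40282 + 0.53000 = 0.93282 bits

log₂(2) = 1.00000 bits

D_KL(P||U) = 1.00000 - 0.93282 = 0.06718 ≈ 0.0672 bits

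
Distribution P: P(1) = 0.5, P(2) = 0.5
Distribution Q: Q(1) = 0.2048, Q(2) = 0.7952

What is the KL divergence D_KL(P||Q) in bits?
0.3092 bits

D_KL(P||Q) = Σ P(x) log₂(P(x)/Q(x))

Computing term by term:
  P(1)·log₂(P(1)/Q(1)) = 0.5·log₂(0.5/0.2048) = 0.64386
  P(2)·log₂(P(2)/Q(2)) = 0.5·log₂(0.5/0.7952) = -0.33469

D_KL(P||Q) = 0.64386 - 0.33469 = 0.30917 ≈ 0.3092 bits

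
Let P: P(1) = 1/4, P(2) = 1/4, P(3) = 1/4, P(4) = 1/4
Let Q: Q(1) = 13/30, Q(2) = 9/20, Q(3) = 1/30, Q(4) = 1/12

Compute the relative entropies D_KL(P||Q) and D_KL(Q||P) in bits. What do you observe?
D_KL(P||Q) = 0.7126 bits, D_KL(Q||P) = 0.4965 bits. The two directions give different values (D_KL(P||Q) exceeds D_KL(Q||P) by 0.2161 bits): KL divergence is asymmetric.

D_KL(P||Q) = Σ P(x) log₂(P(x)/Q(x))

Computing term by term:
  P(1)·log₂(P(1)/Q(1)) = (1/4)·log₂((1/4)/(13/30)) = -0.19839
  P(2)·log₂(P(2)/Q(2)) = (1/4)·log₂((1/4)/(9/20)) = -0.21200
  P(3)·log₂(P(3)/Q(3)) = (1/4)·log₂((1/4)/(1/30)) = 0.72672
  P(4)·log₂(P(4)/Q(4)) = (1/4)·log₂((1/4)/(1/12)) = 0.39624

D_KL(P||Q) = -0.19839 - 0.21200 + 0.72672 + 0.39624 = 0.71257 ≈ 0.7126 bits

D_KL(Q||P) = Σ Q(x) log₂(Q(x)/P(x))

Computing term by term:
  Q(1)·log₂(Q(1)/P(1)) = (13/30)·log₂((13/30)/(1/4)) = 0.34387
  Q(2)·log₂(Q(2)/P(2)) = (9/20)·log₂((9/20)/(1/4)) = 0.38160
  Q(3)·log₂(Q(3)/P(3)) = (1/30)·log₂((1/30)/(1/4)) = -0.09690
  Q(4)·log₂(Q(4)/P(4)) = (1/12)·log₂((1/12)/(1/4)) = -0.13208

D_KL(Q||P) = 0.34387 + 0.38160 - 0.09690 - 0.13208 = 0.49649 ≈ 0.4965 bits

These are NOT equal (difference: 0.2161 bits). KL divergence is asymmetric: D_KL(P||Q) ≠ D_KL(Q||P) in general.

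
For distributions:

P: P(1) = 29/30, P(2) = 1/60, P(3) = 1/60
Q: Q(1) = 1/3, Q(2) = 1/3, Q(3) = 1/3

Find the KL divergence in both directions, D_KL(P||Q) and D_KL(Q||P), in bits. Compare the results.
D_KL(P||Q) = 1.3408 bits, D_KL(Q||P) = 2.3693 bits. D_KL(Q||P) is larger than D_KL(P||Q) by 1.0285 bits; the two directions differ.

D_KL(P||Q) = Σ P(x) log₂(P(x)/Q(x))

Computing term by term:
  P(1)·log₂(P(1)/Q(1)) = (29/30)·log₂((29/30)/(1/3)) = 1.48485
  P(2)·log₂(P(2)/Q(2)) = (1/60)·log₂((1/60)/(1/3)) = -0.07203
  P(3)·log₂(P(3)/Q(3)) = (1/60)·log₂((1/60)/(1/3)) = -0.07203

D_KL(P||Q) = 1.48485 - 0.07203 - 0.07203 = 1.34079 ≈ 1.3408 bits

D_KL(Q||P) = Σ Q(x) log₂(Q(x)/P(x))

Computing term by term:
  Q(1)·log₂(Q(1)/P(1)) = (1/3)·log₂((1/3)/(29/30)) = -0.51202
  Q(2)·log₂(Q(2)/P(2)) = (1/3)·log₂((1/3)/(1/60)) = 1.44064
  Q(3)·log₂(Q(3)/P(3)) = (1/3)·log₂((1/3)/(1/60)) = 1.44064

D_KL(Q||P) = -0.51202 + 1.44064 + 1.44064 = 2.36926 ≈ 2.3693 bits

These are NOT equal (difference: 1.0285 bits). KL divergence is asymmetric: D_KL(P||Q) ≠ D_KL(Q||P) in general.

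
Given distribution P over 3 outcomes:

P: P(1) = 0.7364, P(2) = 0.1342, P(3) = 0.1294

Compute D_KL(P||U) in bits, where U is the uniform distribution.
0.4893 bits

U(i) = 1/3 for all i

D_KL(P||U) = Σ P(x) log₂(P(x) / (1/3))
           = Σ P(x) log₂(P(x)) + log₂(3)
           = log₂(3) - H(P)

H(P) = -Σ P(x) log₂(P(x)):
  -P(1)·log₂(P(1)) = -(0.7364)·log₂(0.7364) = 0.32508
  -P(2)·log₂(P(2)) = -(0.1342)·log₂(0.1342) = 0.38885
  -P(3)·log₂(P(3)) = -(0.1294)·log₂(0.1294) = 0.38174
H(P) = 0.32508 + 0.38885 + 0.38174 = 1.09567 bits

log₂(3) = 1.58496 bits

D_KL(P||U) = 1.58496 - 1.09567 = 0.48929 ≈ 0.4893 bits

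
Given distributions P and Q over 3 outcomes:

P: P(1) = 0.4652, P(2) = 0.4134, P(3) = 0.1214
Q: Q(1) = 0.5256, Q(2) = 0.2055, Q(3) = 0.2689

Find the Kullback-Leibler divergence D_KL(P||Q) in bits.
0.1957 bits

D_KL(P||Q) = Σ P(x) log₂(P(x)/Q(x))

Computing term by term:
  P(1)·log₂(P(1)/Q(1)) = 0.4652·log₂(0.4652/0.5256) = -0.08193
  P(2)·log₂(P(2)/Q(2)) = 0.4134·log₂(0.4134/0.2055) = 0.41687
  P(3)·log₂(P(3)/Q(3)) = 0.1214·log₂(0.1214/0.2689) = -0.13928

D_KL(P||Q) = -0.08193 + 0.41687 - 0.13928 = 0.19566 ≈ 0.1957 bits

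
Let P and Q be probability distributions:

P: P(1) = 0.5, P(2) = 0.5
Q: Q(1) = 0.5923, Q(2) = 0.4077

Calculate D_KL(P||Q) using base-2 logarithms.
0.0250 bits

D_KL(P||Q) = Σ P(x) log₂(P(x)/Q(x))

Computing term by term:
  P(1)·log₂(P(1)/Q(1)) = 0.5·log₂(0.5/0.5923) = -0.12220
  P(2)·log₂(P(2)/Q(2)) = 0.5·log₂(0.5/0.4077) = 0.14721

D_KL(P||Q) = -0.12220 + 0.14721 = 0.02501 ≈ 0.0250 bits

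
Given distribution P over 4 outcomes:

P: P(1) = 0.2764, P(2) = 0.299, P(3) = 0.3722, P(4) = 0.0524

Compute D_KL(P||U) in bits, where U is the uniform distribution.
0.2128 bits

U(i) = 1/4 for all i

D_KL(P||U) = Σ P(x) log₂(P(x) / (1/4))
           = Σ P(x) log₂(P(x)) + log₂(4)
           = log₂(4) - H(P)

H(P) = -Σ P(x) log₂(P(x)):
  -P(1)·log₂(P(1)) = -(0.2764)·log₂(0.2764) = 0.51277
  -P(2)·log₂(P(2)) = -(0.299)·log₂(0.299) = 0.52079
  -P(3)·log₂(P(3)) = -(0.3722)·log₂(0.3722) = 0.53070
  -P(4)·log₂(P(4)) = -(0.0524)·log₂(0.0524) = 0.22292
H(P) = 0.51277 + 0.52079 + 0.53070 + 0.22292 = 1.78718 bits

log₂(4) = 2.00000 bits

D_KL(P||U) = 2.00000 - 1.78718 = 0.21282 ≈ 0.2128 bits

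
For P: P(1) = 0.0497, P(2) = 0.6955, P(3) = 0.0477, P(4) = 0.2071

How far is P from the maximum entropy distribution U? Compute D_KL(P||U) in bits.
0.7406 bits

U(i) = 1/4 for all i

D_KL(P||U) = Σ P(x) log₂(P(x) / (1/4))
           = Σ P(x) log₂(P(x)) + log₂(4)
           = log₂(4) - H(P)

H(P) = -Σ P(x) log₂(P(x)):
  -P(1)·log₂(P(1)) = -(0.0497)·log₂(0.0497) = 0.21523
  -P(2)·log₂(P(2)) = -(0.6955)·log₂(0.6955) = 0.36436
  -P(3)·log₂(P(3)) = -(0.0477)·log₂(0.0477) = 0.20940
  -P(4)·log₂(P(4)) = -(0.2071)·log₂(0.2071) = 0.47045
H(P) = 0.21523 + 0.36436 + 0.20940 + 0.47045 = 1.25944 bits

log₂(4) = 2.00000 bits

D_KL(P||U) = 2.00000 - 1.25944 = 0.74056 ≈ 0.7406 bits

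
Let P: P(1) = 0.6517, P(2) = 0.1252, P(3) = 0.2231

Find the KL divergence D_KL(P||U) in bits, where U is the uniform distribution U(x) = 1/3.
0.3242 bits

U(i) = 1/3 for all i

D_KL(P||U) = Σ P(x) log₂(P(x) / (1/3))
           = Σ P(x) log₂(P(x)) + log₂(3)
           = log₂(3) - H(P)

H(P) = -Σ P(x) log₂(P(x)):
  -P(1)·log₂(P(1)) = -(0.6517)·log₂(0.6517) = 0.40257
  -P(2)·log₂(P(2)) = -(0.1252)·log₂(0.1252) = 0.37531
  -P(3)·log₂(P(3)) = -(0.2231)·log₂(0.2231) = 0.48284
H(P) = 0.40257 + 0.37531 + 0.48284 = 1.26072 bits

log₂(3) = 1.58496 bits

D_KL(P||U) = 1.58496 - 1.26072 = 0.32424 ≈ 0.3242 bits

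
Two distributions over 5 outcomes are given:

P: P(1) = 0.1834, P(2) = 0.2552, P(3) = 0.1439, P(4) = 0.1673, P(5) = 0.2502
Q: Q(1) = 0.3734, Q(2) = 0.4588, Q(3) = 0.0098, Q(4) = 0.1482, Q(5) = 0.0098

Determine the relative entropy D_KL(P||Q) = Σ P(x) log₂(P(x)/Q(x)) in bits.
1.3524 bits

D_KL(P||Q) = Σ P(x) log₂(P(x)/Q(x))

Computing term by term:
  P(1)·log₂(P(1)/Q(1)) = 0.1834·log₂(0.1834/0.3734) = -0.18812
  P(2)·log₂(P(2)/Q(2)) = 0.2552·log₂(0.2552/0.4588) = -0.21596
  P(3)·log₂(P(3)/Q(3)) = 0.1439·log₂(0.1439/0.0098) = 0.55778
  P(4)·log₂(P(4)/Q(4)) = 0.1673·log₂(0.1673/0.1482) = 0.02926
  P(5)·log₂(P(5)/Q(5)) = 0.2502·log₂(0.2502/0.0098) = 1.16947

D_KL(P||Q) = -0.18812 - 0.21596 + 0.55778 + 0.02926 + 1.16947 = 1.35243 ≈ 1.3524 bits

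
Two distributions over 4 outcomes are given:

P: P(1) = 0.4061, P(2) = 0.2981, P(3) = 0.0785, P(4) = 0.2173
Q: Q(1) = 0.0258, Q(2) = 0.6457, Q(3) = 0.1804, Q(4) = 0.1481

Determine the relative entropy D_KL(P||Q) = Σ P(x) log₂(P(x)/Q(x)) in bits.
1.3084 bits

D_KL(P||Q) = Σ P(x) log₂(P(x)/Q(x))

Computing term by term:
  P(1)·log₂(P(1)/Q(1)) = 0.4061·log₂(0.4061/0.0258) = 1.61481
  P(2)·log₂(P(2)/Q(2)) = 0.2981·log₂(0.2981/0.6457) = -0.33240
  P(3)·log₂(P(3)/Q(3)) = 0.0785·log₂(0.0785/0.1804) = -0.09423
  P(4)·log₂(P(4)/Q(4)) = 0.2173·log₂(0.2173/0.1481) = 0.12019

D_KL(P||Q) = 1.61481 - 0.33240 - 0.09423 + 0.12019 = 1.30837 ≈ 1.3084 bits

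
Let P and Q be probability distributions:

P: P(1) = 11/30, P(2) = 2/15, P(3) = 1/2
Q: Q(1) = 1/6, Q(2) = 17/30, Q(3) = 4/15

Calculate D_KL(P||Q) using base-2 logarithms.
0.5922 bits

D_KL(P||Q) = Σ P(x) log₂(P(x)/Q(x))

Computing term by term:
  P(1)·log₂(P(1)/Q(1)) = (11/30)·log₂((11/30)/(1/6)) = 0.41708
  P(2)·log₂(P(2)/Q(2)) = (2/15)·log₂((2/15)/(17/30)) = -0.27833
  P(3)·log₂(P(3)/Q(3)) = (1/2)·log₂((1/2)/(4/15)) = 0.45345

D_KL(P||Q) = 0.41708 - 0.27833 + 0.45345 = 0.59220 ≈ 0.5922 bits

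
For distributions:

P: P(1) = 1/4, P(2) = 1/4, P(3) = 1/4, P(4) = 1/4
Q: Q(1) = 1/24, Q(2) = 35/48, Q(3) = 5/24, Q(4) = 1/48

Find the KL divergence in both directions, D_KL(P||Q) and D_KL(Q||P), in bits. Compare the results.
D_KL(P||Q) = 1.2222 bits, D_KL(Q||P) = 0.8889 bits. D_KL(P||Q) is larger than D_KL(Q||P) by 0.3333 bits; the two directions differ.

D_KL(P||Q) = Σ P(x) log₂(P(x)/Q(x))

Computing term by term:
  P(1)·log₂(P(1)/Q(1)) = (1/4)·log₂((1/4)/(1/24)) = 0.64624
  P(2)·log₂(P(2)/Q(2)) = (1/4)·log₂((1/4)/(35/48)) = -0.38608
  P(3)·log₂(P(3)/Q(3)) = (1/4)·log₂((1/4)/(5/24)) = 0.06576
  P(4)·log₂(P(4)/Q(4)) = (1/4)·log₂((1/4)/(1/48)) = 0.89624

D_KL(P||Q) = 0.64624 - 0.38608 + 0.06576 + 0.89624 = 1.22216 ≈ 1.2222 bits

D_KL(Q||P) = Σ Q(x) log₂(Q(x)/P(x))

Computing term by term:
  Q(1)·log₂(Q(1)/P(1)) = (1/24)·log₂((1/24)/(1/4)) = -0.10771
  Q(2)·log₂(Q(2)/P(2)) = (35/48)·log₂((35/48)/(1/4)) = 1.12607
  Q(3)·log₂(Q(3)/P(3)) = (5/24)·log₂((5/24)/(1/4)) = -0.05480
  Q(4)·log₂(Q(4)/P(4)) = (1/48)·log₂((1/48)/(1/4)) = -0.07469

D_KL(Q||P) = -0.10771 + 1.12607 - 0.05480 - 0.07469 = 0.88887 ≈ 0.8889 bits

These are NOT equal (difference: 0.3333 bits). KL divergence is asymmetric: D_KL(P||Q) ≠ D_KL(Q||P) in general.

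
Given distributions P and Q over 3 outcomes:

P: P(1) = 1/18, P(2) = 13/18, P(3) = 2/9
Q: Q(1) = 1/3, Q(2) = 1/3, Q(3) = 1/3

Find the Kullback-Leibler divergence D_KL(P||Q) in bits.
0.5320 bits

D_KL(P||Q) = Σ P(x) log₂(P(x)/Q(x))

Computing term by term:
  P(1)·log₂(P(1)/Q(1)) = (1/18)·log₂((1/18)/(1/3)) = -0.14361
  P(2)·log₂(P(2)/Q(2)) = (13/18)·log₂((13/18)/(1/3)) = 0.80562
  P(3)·log₂(P(3)/Q(3)) = (2/9)·log₂((2/9)/(1/3)) = -0.12999

D_KL(P||Q) = -0.14361 + 0.80562 - 0.12999 = 0.53202 ≈ 0.5320 bits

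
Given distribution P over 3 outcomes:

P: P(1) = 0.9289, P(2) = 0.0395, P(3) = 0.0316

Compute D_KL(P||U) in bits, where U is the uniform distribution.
1.1445 bits

U(i) = 1/3 for all i

D_KL(P||U) = Σ P(x) log₂(P(x) / (1/3))
           = Σ P(x) log₂(P(x)) + log₂(3)
           = log₂(3) - H(P)

H(P) = -Σ P(x) log₂(P(x)):
  -P(1)·log₂(P(1)) = -(0.9289)·log₂(0.9289) = 0.09884
  -P(2)·log₂(P(2)) = -(0.0395)·log₂(0.0395) = 0.18415
  -P(3)·log₂(P(3)) = -(0.0316)·log₂(0.0316) = 0.15749
H(P) = 0.09884 + 0.18415 + 0.15749 = 0.44048 bits

log₂(3) = 1.58496 bits

D_KL(P||U) = 1.58496 - 0.44048 = 1.14448 ≈ 1.1445 bits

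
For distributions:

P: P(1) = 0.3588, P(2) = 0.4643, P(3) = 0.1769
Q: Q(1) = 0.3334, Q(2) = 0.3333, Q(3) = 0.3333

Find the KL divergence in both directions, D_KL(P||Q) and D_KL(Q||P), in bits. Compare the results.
D_KL(P||Q) = 0.0984 bits, D_KL(Q||P) = 0.1099 bits. D_KL(Q||P) is larger than D_KL(P||Q) by 0.0115 bits; the two directions differ.

D_KL(P||Q) = Σ P(x) log₂(P(x)/Q(x))

Computing term by term:
  P(1)·log₂(P(1)/Q(1)) = 0.3588·log₂(0.3588/0.3334) = 0.03801
  P(2)·log₂(P(2)/Q(2)) = 0.4643·log₂(0.4643/0.3333) = 0.22204
  P(3)·log₂(P(3)/Q(3)) = 0.1769·log₂(0.1769/0.3333) = -0.16167

D_KL(P||Q) = 0.03801 + 0.22204 - 0.16167 = 0.09838 ≈ 0.0984 bits

D_KL(Q||P) = Σ Q(x) log₂(Q(x)/P(x))

Computing term by term:
  Q(1)·log₂(Q(1)/P(1)) = 0.3334·log₂(0.3334/0.3588) = -0.03532
  Q(2)·log₂(Q(2)/P(2)) = 0.3333·log₂(0.3333/0.4643) = -0.15940
  Q(3)·log₂(Q(3)/P(3)) = 0.3333·log₂(0.3333/0.1769) = 0.30460

D_KL(Q||P) = -0.03532 - 0.15940 + 0.30460 = 0.10988 ≈ 0.1099 bits

These are NOT equal (difference: 0.0115 bits). KL divergence is asymmetric: D_KL(P||Q) ≠ D_KL(Q||P) in general.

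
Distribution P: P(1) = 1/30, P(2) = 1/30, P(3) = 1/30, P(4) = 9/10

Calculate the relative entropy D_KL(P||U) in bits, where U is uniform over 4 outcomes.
1.3725 bits

U(i) = 1/4 for all i

D_KL(P||U) = Σ P(x) log₂(P(x) / (1/4))
           = Σ P(x) log₂(P(x)) + log₂(4)
           = log₂(4) - H(P)

H(P) = -Σ P(x) log₂(P(x)):
  -P(1)·log₂(P(1)) = -(1/30)·log₂(1/30) = 0.16356
  -P(2)·log₂(P(2)) = -(1/30)·log₂(1/30) = 0.16356
  -P(3)·log₂(P(3)) = -(1/30)·log₂(1/30) = 0.16356
  -P(4)·log₂(P(4)) = -(9/10)·log₂(9/10) = 0.13680
H(P) = 0.16356 + 0.16356 + 0.16356 + 0.13680 = 0.62748 bits

log₂(4) = 2.00000 bits

D_KL(P||U) = 2.00000 - 0.62748 = 1.37252 ≈ 1.3725 bits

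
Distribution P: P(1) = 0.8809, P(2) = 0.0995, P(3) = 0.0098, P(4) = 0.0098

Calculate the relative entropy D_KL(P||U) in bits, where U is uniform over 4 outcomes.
1.3768 bits

U(i) = 1/4 for all i

D_KL(P||U) = Σ P(x) log₂(P(x) / (1/4))
           = Σ P(x) log₂(P(x)) + log₂(4)
           = log₂(4) - H(P)

H(P) = -Σ P(x) log₂(P(x)):
  -P(1)·log₂(P(1)) = -(0.8809)·log₂(0.8809) = 0.16116
  -P(2)·log₂(P(2)) = -(0.0995)·log₂(0.0995) = 0.33125
  -P(3)·log₂(P(3)) = -(0.0098)·log₂(0.0098) = 0.06540
  -P(4)·log₂(P(4)) = -(0.0098)·log₂(0.0098) = 0.06540
H(P) = 0.16116 + 0.33125 + 0.06540 + 0.06540 = 0.62321 bits

log₂(4) = 2.00000 bits

D_KL(P||U) = 2.00000 - 0.62321 = 1.37679 ≈ 1.3768 bits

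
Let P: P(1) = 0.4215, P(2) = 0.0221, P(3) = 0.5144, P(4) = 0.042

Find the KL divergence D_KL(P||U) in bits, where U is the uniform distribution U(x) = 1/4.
0.6677 bits

U(i) = 1/4 for all i

D_KL(P||U) = Σ P(x) log₂(P(x) / (1/4))
           = Σ P(x) log₂(P(x)) + log₂(4)
           = log₂(4) - H(P)

H(P) = -Σ P(x) log₂(P(x)):
  -P(1)·log₂(P(1)) = -(0.4215)·log₂(0.4215) = 0.52536
  -P(2)·log₂(P(2)) = -(0.0221)·log₂(0.0221) = 0.12155
  -P(3)·log₂(P(3)) = -(0.5144)·log₂(0.5144) = 0.49333
  -P(4)·log₂(P(4)) = -(0.042)·log₂(0.042) = 0.19209
H(P) = 0.52536 + 0.12155 + 0.49333 + 0.19209 = 1.33233 bits

log₂(4) = 2.00000 bits

D_KL(P||U) = 2.00000 - 1.33233 = 0.66767 ≈ 0.6677 bits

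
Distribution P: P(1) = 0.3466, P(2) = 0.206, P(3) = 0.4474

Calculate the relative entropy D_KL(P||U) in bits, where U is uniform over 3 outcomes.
0.0665 bits

U(i) = 1/3 for all i

D_KL(P||U) = Σ P(x) log₂(P(x) / (1/3))
           = Σ P(x) log₂(P(x)) + log₂(3)
           = log₂(3) - H(P)

H(P) = -Σ P(x) log₂(P(x)):
  -P(1)·log₂(P(1)) = -(0.3466)·log₂(0.3466) = 0.52983
  -P(2)·log₂(P(2)) = -(0.206)·log₂(0.206) = 0.46953
  -P(3)·log₂(P(3)) = -(0.4474)·log₂(0.4474) = 0.51915
H(P) = 0.52983 + 0.46953 + 0.51915 = 1.51851 bits

log₂(3) = 1.58496 bits

D_KL(P||U) = 1.58496 - 1.51851 = 0.06645 ≈ 0.0665 bits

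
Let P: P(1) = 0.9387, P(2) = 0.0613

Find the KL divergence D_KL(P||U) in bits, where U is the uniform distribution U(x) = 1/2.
0.6674 bits

U(i) = 1/2 for all i

D_KL(P||U) = Σ P(x) log₂(P(x) / (1/2))
           = Σ P(x) log₂(P(x)) + log₂(2)
           = log₂(2) - H(P)

H(P) = -Σ P(x) log₂(P(x)):
  -P(1)·log₂(P(1)) = -(0.9387)·log₂(0.9387) = 0.08567
  -P(2)·log₂(P(2)) = -(0.0613)·log₂(0.0613) = 0.24691
H(P) = 0.08567 + 0.24691 = 0.33258 bits

log₂(2) = 1.00000 bits

D_KL(P||U) = 1.00000 - 0.33258 = 0.66742 ≈ 0.6674 bits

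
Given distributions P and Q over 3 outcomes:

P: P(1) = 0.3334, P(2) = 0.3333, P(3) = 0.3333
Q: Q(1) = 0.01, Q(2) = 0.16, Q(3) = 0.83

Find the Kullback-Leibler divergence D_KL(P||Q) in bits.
1.6009 bits

D_KL(P||Q) = Σ P(x) log₂(P(x)/Q(x))

Computing term by term:
  P(1)·log₂(P(1)/Q(1)) = 0.3334·log₂(0.3334/0.01) = 1.68673
  P(2)·log₂(P(2)/Q(2)) = 0.3333·log₂(0.3333/0.16) = 0.35288
  P(3)·log₂(P(3)/Q(3)) = 0.3333·log₂(0.3333/0.83) = -0.43872

D_KL(P||Q) = 1.68673 + 0.35288 - 0.43872 = 1.60089 ≈ 1.6009 bits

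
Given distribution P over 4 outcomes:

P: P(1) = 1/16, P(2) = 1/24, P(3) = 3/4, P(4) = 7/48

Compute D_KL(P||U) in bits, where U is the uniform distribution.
0.8426 bits

U(i) = 1/4 for all i

D_KL(P||U) = Σ P(x) log₂(P(x) / (1/4))
           = Σ P(x) log₂(P(x)) + log₂(4)
           = log₂(4) - H(P)

H(P) = -Σ P(x) log₂(P(x)):
  -P(1)·log₂(P(1)) = -(1/16)·log₂(1/16) = 0.25000
  -P(2)·log₂(P(2)) = -(1/24)·log₂(1/24) = 0.19104
  -P(3)·log₂(P(3)) = -(3/4)·log₂(3/4) = 0.31128
  -P(4)·log₂(P(4)) = -(7/48)·log₂(7/48) = 0.40507
H(P) = 0.25000 + 0.19104 + 0.31128 + 0.40507 = 1.15739 bits

log₂(4) = 2.00000 bits

D_KL(P||U) = 2.00000 - 1.15739 = 0.84261 ≈ 0.8426 bits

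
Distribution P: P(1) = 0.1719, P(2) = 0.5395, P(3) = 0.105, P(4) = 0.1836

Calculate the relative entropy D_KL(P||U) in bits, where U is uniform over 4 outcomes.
0.2926 bits

U(i) = 1/4 for all i

D_KL(P||U) = Σ P(x) log₂(P(x) / (1/4))
           = Σ P(x) log₂(P(x)) + log₂(4)
           = log₂(4) - H(P)

H(P) = -Σ P(x) log₂(P(x)):
  -P(1)·log₂(P(1)) = -(0.1719)·log₂(0.1719) = 0.43669
  -P(2)·log₂(P(2)) = -(0.5395)·log₂(0.5395) = 0.48032
  -P(3)·log₂(P(3)) = -(0.105)·log₂(0.105) = 0.34141
  -P(4)·log₂(P(4)) = -(0.1836)·log₂(0.1836) = 0.44897
H(P) = 0.43669 + 0.48032 + 0.34141 + 0.44897 = 1.70739 bits

log₂(4) = 2.00000 bits

D_KL(P||U) = 2.00000 - 1.70739 = 0.29261 ≈ 0.2926 bits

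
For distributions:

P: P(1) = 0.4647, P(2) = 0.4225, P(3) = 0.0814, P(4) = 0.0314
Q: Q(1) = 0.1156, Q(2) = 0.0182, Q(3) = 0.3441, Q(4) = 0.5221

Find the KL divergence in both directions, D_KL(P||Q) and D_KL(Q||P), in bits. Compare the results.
D_KL(P||Q) = 2.5530 bits, D_KL(Q||P) = 2.5184 bits. D_KL(P||Q) is larger than D_KL(Q||P) by 0.0346 bits; the two directions differ.

D_KL(P||Q) = Σ P(x) log₂(P(x)/Q(x))

Computing term by term:
  P(1)·log₂(P(1)/Q(1)) = 0.4647·log₂(0.4647/0.1156) = 0.93273
  P(2)·log₂(P(2)/Q(2)) = 0.4225·log₂(0.4225/0.0182) = 1.91686
  P(3)·log₂(P(3)/Q(3)) = 0.0814·log₂(0.0814/0.3441) = -0.16929
  P(4)·log₂(P(4)/Q(4)) = 0.0314·log₂(0.0314/0.5221) = -0.12734

D_KL(P||Q) = 0.93273 + 1.91686 - 0.16929 - 0.12734 = 2.55296 ≈ 2.5530 bits

D_KL(Q||P) = Σ Q(x) log₂(Q(x)/P(x))

Computing term by term:
  Q(1)·log₂(Q(1)/P(1)) = 0.1156·log₂(0.1156/0.4647) = -0.23203
  Q(2)·log₂(Q(2)/P(2)) = 0.0182·log₂(0.0182/0.4225) = -0.08257
  Q(3)·log₂(Q(3)/P(3)) = 0.3441·log₂(0.3441/0.0814) = 0.71563
  Q(4)·log₂(Q(4)/P(4)) = 0.5221·log₂(0.5221/0.0314) = 2.11737

D_KL(Q||P) = -0.23203 - 0.08257 + 0.71563 + 2.11737 = 2.51840 ≈ 2.5184 bits

These are NOT equal (difference: 0.0346 bits). KL divergence is asymmetric: D_KL(P||Q) ≠ D_KL(Q||P) in general.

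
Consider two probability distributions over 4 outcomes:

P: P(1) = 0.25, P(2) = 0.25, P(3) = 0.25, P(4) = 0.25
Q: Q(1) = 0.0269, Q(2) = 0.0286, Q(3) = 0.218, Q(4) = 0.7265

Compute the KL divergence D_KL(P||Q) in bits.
1.2507 bits

D_KL(P||Q) = Σ P(x) log₂(P(x)/Q(x))

Computing term by term:
  P(1)·log₂(P(1)/Q(1)) = 0.25·log₂(0.25/0.0269) = 0.80406
  P(2)·log₂(P(2)/Q(2)) = 0.25·log₂(0.25/0.0286) = 0.78196
  P(3)·log₂(P(3)/Q(3)) = 0.25·log₂(0.25/0.218) = 0.04940
  P(4)·log₂(P(4)/Q(4)) = 0.25·log₂(0.25/0.7265) = -0.38476

D_KL(P||Q) = 0.80406 + 0.78196 + 0.04940 - 0.38476 = 1.25066 ≈ 1.2507 bits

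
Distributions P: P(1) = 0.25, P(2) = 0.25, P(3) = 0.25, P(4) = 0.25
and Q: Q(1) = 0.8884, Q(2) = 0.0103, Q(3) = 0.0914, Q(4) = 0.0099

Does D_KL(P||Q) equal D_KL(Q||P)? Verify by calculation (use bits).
D_KL(P||Q) = 2.2205 bits, D_KL(Q||P) = 1.3989 bits. No — D_KL(P||Q) ≠ D_KL(Q||P) for this pair.

D_KL(P||Q) = Σ P(x) log₂(P(x)/Q(x))

Computing term by term:
  P(1)·log₂(P(1)/Q(1)) = 0.25·log₂(0.25/0.8884) = -0.45732
  P(2)·log₂(P(2)/Q(2)) = 0.25·log₂(0.25/0.0103) = 1.15030
  P(3)·log₂(P(3)/Q(3)) = 0.25·log₂(0.25/0.0914) = 0.36292
  P(4)·log₂(P(4)/Q(4)) = 0.25·log₂(0.25/0.0099) = 1.16459

D_KL(P||Q) = -0.45732 + 1.15030 + 0.36292 + 1.16459 = 2.22049 ≈ 2.2205 bits

D_KL(Q||P) = Σ Q(x) log₂(Q(x)/P(x))

Computing term by term:
  Q(1)·log₂(Q(1)/P(1)) = 0.8884·log₂(0.8884/0.25) = 1.62513
  Q(2)·log₂(Q(2)/P(2)) = 0.0103·log₂(0.0103/0.25) = -0.04739
  Q(3)·log₂(Q(3)/P(3)) = 0.0914·log₂(0.0914/0.25) = -0.13268
  Q(4)·log₂(Q(4)/P(4)) = 0.0099·log₂(0.0099/0.25) = -0.04612

D_KL(Q||P) = 1.62513 - 0.04739 - 0.13268 - 0.04612 = 1.39894 ≈ 1.3989 bits

These are NOT equal (difference: 0.8216 bits). KL divergence is asymmetric: D_KL(P||Q) ≠ D_KL(Q||P) in general.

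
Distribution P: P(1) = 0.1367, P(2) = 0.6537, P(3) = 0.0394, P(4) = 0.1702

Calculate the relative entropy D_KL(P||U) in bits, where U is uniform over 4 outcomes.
0.5880 bits

U(i) = 1/4 for all i

D_KL(P||U) = Σ P(x) log₂(P(x) / (1/4))
           = Σ P(x) log₂(P(x)) + log₂(4)
           = log₂(4) - H(P)

H(P) = -Σ P(x) log₂(P(x)):
  -P(1)·log₂(P(1)) = -(0.1367)·log₂(0.1367) = 0.39245
  -P(2)·log₂(P(2)) = -(0.6537)·log₂(0.6537) = 0.40091
  -P(3)·log₂(P(3)) = -(0.0394)·log₂(0.0394) = 0.18383
  -P(4)·log₂(P(4)) = -(0.1702)·log₂(0.1702) = 0.43481
H(P) = 0.39245 + 0.40091 + 0.18383 + 0.43481 = 1.41200 bits

log₂(4) = 2.00000 bits

D_KL(P||U) = 2.00000 - 1.41200 = 0.58800 ≈ 0.5880 bits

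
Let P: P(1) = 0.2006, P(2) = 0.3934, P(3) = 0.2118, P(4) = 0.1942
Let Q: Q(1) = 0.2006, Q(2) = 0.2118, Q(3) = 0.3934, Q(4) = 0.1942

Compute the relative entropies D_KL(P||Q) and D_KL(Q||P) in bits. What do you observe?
D_KL(P||Q) = 0.1622 bits, D_KL(Q||P) = 0.1622 bits. The two directions give the same value here, because Q is a self-inverse relabeling of P; in general KL divergence is asymmetric.

D_KL(P||Q) = Σ P(x) log₂(P(x)/Q(x))

Computing term by term:
  P(1)·log₂(P(1)/Q(1)) = 0.2006·log₂(0.2006/0.2006) = 0.00000
  P(2)·log₂(P(2)/Q(2)) = 0.3934·log₂(0.3934/0.2118) = 0.35142
  P(3)·log₂(P(3)/Q(3)) = 0.2118·log₂(0.2118/0.3934) = -0.18920
  P(4)·log₂(P(4)/Q(4)) = 0.1942·log₂(0.1942/0.1942) = 0.00000

D_KL(P||Q) = 0.00000 + 0.35142 - 0.18920 + 0.00000 = 0.16222 ≈ 0.1622 bits

D_KL(Q||P) = Σ Q(x) log₂(Q(x)/P(x))

Computing term by term:
  Q(1)·log₂(Q(1)/P(1)) = 0.2006·log₂(0.2006/0.2006) = 0.00000
  Q(2)·log₂(Q(2)/P(2)) = 0.2118·log₂(0.2118/0.3934) = -0.18920
  Q(3)·log₂(Q(3)/P(3)) = 0.3934·log₂(0.3934/0.2118) = 0.35142
  Q(4)·log₂(Q(4)/P(4)) = 0.1942·log₂(0.1942/0.1942) = 0.00000

D_KL(Q||P) = 0.00000 - 0.18920 + 0.35142 + 0.00000 = 0.16222 ≈ 0.1622 bits

These ARE equal here. Q is P with outcomes relabeled (Q(2) = P(3), Q(3) = P(2)) by a relabeling that is its own inverse, so the two sums contain exactly the same terms in a different order. This is a special case — KL divergence is not symmetric in general: D_KL(P||Q) ≠ D_KL(Q||P) for most P, Q.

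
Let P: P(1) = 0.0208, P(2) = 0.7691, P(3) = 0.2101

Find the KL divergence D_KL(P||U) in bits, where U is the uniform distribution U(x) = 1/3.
0.7045 bits

U(i) = 1/3 for all i

D_KL(P||U) = Σ P(x) log₂(P(x) / (1/3))
           = Σ P(x) log₂(P(x)) + log₂(3)
           = log₂(3) - H(P)

H(P) = -Σ P(x) log₂(P(x)):
  -P(1)·log₂(P(1)) = -(0.0208)·log₂(0.0208) = 0.11622
  -P(2)·log₂(P(2)) = -(0.7691)·log₂(0.7691) = 0.29130
  -P(3)·log₂(P(3)) = -(0.2101)·log₂(0.2101) = 0.47290
H(P) = 0.11622 + 0.29130 + 0.47290 = 0.88042 bits

log₂(3) = 1.58496 bits

D_KL(P||U) = 1.58496 - 0.88042 = 0.70454 ≈ 0.7045 bits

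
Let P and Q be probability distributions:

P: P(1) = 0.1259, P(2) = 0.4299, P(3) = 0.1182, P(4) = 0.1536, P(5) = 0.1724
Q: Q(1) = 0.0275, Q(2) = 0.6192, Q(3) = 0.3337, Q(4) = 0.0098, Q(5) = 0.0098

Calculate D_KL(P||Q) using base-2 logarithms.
1.1961 bits

D_KL(P||Q) = Σ P(x) log₂(P(x)/Q(x))

Computing term by term:
  P(1)·log₂(P(1)/Q(1)) = 0.1259·log₂(0.1259/0.0275) = 0.27632
  P(2)·log₂(P(2)/Q(2)) = 0.4299·log₂(0.4299/0.6192) = -0.22630
  P(3)·log₂(P(3)/Q(3)) = 0.1182·log₂(0.1182/0.3337) = -0.17698
  P(4)·log₂(P(4)/Q(4)) = 0.1536·log₂(0.1536/0.0098) = 0.60983
  P(5)·log₂(P(5)/Q(5)) = 0.1724·log₂(0.1724/0.0098) = 0.71319

D_KL(P||Q) = 0.27632 - 0.22630 - 0.17698 + 0.60983 + 0.71319 = 1.19606 ≈ 1.1961 bits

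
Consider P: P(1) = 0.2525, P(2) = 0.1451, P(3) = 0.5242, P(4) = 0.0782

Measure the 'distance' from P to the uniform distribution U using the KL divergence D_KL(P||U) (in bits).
0.3186 bits

U(i) = 1/4 for all i

D_KL(P||U) = Σ P(x) log₂(P(x) / (1/4))
           = Σ P(x) log₂(P(x)) + log₂(4)
           = log₂(4) - H(P)

H(P) = -Σ P(x) log₂(P(x)):
  -P(1)·log₂(P(1)) = -(0.2525)·log₂(0.2525) = 0.50138
  -P(2)·log₂(P(2)) = -(0.1451)·log₂(0.1451) = 0.40409
  -P(3)·log₂(P(3)) = -(0.5242)·log₂(0.5242) = 0.48846
  -P(4)·log₂(P(4)) = -(0.0782)·log₂(0.0782) = 0.28752
H(P) = 0.50138 + 0.40409 + 0.48846 + 0.28752 = 1.68145 bits

log₂(4) = 2.00000 bits

D_KL(P||U) = 2.00000 - 1.68145 = 0.31855 ≈ 0.3186 bits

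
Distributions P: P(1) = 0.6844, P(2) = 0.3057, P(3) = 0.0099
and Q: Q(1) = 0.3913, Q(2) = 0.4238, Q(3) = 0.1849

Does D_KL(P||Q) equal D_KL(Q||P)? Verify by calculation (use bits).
D_KL(P||Q) = 0.3661 bits, D_KL(Q||P) = 0.6650 bits. No — D_KL(P||Q) ≠ D_KL(Q||P) for this pair.

D_KL(P||Q) = Σ P(x) log₂(P(x)/Q(x))

Computing term by term:
  P(1)·log₂(P(1)/Q(1)) = 0.6844·log₂(0.6844/0.3913) = 0.55201
  P(2)·log₂(P(2)/Q(2)) = 0.3057·log₂(0.3057/0.4238) = -0.14407
  P(3)·log₂(P(3)/Q(3)) = 0.0099·log₂(0.0099/0.1849) = -0.04181

D_KL(P||Q) = 0.55201 - 0.14407 - 0.04181 = 0.36613 ≈ 0.3661 bits

D_KL(Q||P) = Σ Q(x) log₂(Q(x)/P(x))

Computing term by term:
  Q(1)·log₂(Q(1)/P(1)) = 0.3913·log₂(0.3913/0.6844) = -0.31561
  Q(2)·log₂(Q(2)/P(2)) = 0.4238·log₂(0.4238/0.3057) = 0.19972
  Q(3)·log₂(Q(3)/P(3)) = 0.1849·log₂(0.1849/0.0099) = 0.78086

D_KL(Q||P) = -0.31561 + 0.19972 + 0.78086 = 0.66497 ≈ 0.6650 bits

These are NOT equal (difference: 0.2989 bits). KL divergence is asymmetric: D_KL(P||Q) ≠ D_KL(Q||P) in general.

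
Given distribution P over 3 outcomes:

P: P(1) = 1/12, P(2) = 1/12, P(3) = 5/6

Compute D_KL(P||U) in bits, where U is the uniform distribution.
0.7683 bits

U(i) = 1/3 for all i

D_KL(P||U) = Σ P(x) log₂(P(x) / (1/3))
           = Σ P(x) log₂(P(x)) + log₂(3)
           = log₂(3) - H(P)

H(P) = -Σ P(x) log₂(P(x)):
  -P(1)·log₂(P(1)) = -(1/12)·log₂(1/12) = 0.29875
  -P(2)·log₂(P(2)) = -(1/12)·log₂(1/12) = 0.29875
  -P(3)·log₂(P(3)) = -(5/6)·log₂(5/6) = 0.21920
H(P) = 0.29875 + 0.29875 + 0.21920 = 0.81670 bits

log₂(3) = 1.58496 bits

D_KL(P||U) = 1.58496 - 0.81670 = 0.76826 ≈ 0.7683 bits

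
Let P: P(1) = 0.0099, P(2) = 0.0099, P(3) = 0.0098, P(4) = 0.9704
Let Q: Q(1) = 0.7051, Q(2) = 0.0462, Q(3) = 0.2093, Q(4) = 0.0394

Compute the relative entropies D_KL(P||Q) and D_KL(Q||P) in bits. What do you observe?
D_KL(P||Q) = 4.3593 bits, D_KL(Q||P) = 5.1843 bits. The two directions give different values (D_KL(Q||P) exceeds D_KL(P||Q) by 0.8250 bits): KL divergence is asymmetric.

D_KL(P||Q) = Σ P(x) log₂(P(x)/Q(x))

Computing term by term:
  P(1)·log₂(P(1)/Q(1)) = 0.0099·log₂(0.0099/0.7051) = -0.06093
  P(2)·log₂(P(2)/Q(2)) = 0.0099·log₂(0.0099/0.0462) = -0.02200
  P(3)·log₂(P(3)/Q(3)) = 0.0098·log₂(0.0098/0.2093) = -0.04328
  P(4)·log₂(P(4)/Q(4)) = 0.9704·log₂(0.9704/0.0394) = 4.48549

D_KL(P||Q) = -0.06093 - 0.02200 - 0.04328 + 4.48549 = 4.35928 ≈ 4.3593 bits

D_KL(Q||P) = Σ Q(x) log₂(Q(x)/P(x))

Computing term by term:
  Q(1)·log₂(Q(1)/P(1)) = 0.7051·log₂(0.7051/0.0099) = 4.33937
  Q(2)·log₂(Q(2)/P(2)) = 0.0462·log₂(0.0462/0.0099) = 0.10267
  Q(3)·log₂(Q(3)/P(3)) = 0.2093·log₂(0.2093/0.0098) = 0.92440
  Q(4)·log₂(Q(4)/P(4)) = 0.0394·log₂(0.0394/0.9704) = -0.18212

D_KL(Q||P) = 4.33937 + 0.10267 + 0.92440 - 0.18212 = 5.18432 ≈ 5.1843 bits

These are NOT equal (difference: 0.8250 bits). KL divergence is asymmetric: D_KL(P||Q) ≠ D_KL(Q||P) in general.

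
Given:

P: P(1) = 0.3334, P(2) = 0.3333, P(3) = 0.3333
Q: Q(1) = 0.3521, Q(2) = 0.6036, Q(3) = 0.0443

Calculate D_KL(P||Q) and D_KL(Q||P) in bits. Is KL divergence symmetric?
D_KL(P||Q) = 0.6586 bits, D_KL(Q||P) = 0.4159 bits. No, KL divergence is not symmetric.

D_KL(P||Q) = Σ P(x) log₂(P(x)/Q(x))

Computing term by term:
  P(1)·log₂(P(1)/Q(1)) = 0.3334·log₂(0.3334/0.3521) = -0.02625
  P(2)·log₂(P(2)/Q(2)) = 0.3333·log₂(0.3333/0.6036) = -0.28556
  P(3)·log₂(P(3)/Q(3)) = 0.3333·log₂(0.3333/0.0443) = 0.97038

D_KL(P||Q) = -0.02625 - 0.28556 + 0.97038 = 0.65857 ≈ 0.6586 bits

D_KL(Q||P) = Σ Q(x) log₂(Q(x)/P(x))

Computing term by term:
  Q(1)·log₂(Q(1)/P(1)) = 0.3521·log₂(0.3521/0.3334) = 0.02772
  Q(2)·log₂(Q(2)/P(2)) = 0.6036·log₂(0.6036/0.3333) = 0.51715
  Q(3)·log₂(Q(3)/P(3)) = 0.0443·log₂(0.0443/0.3333) = -0.12898

D_KL(Q||P) = 0.02772 + 0.51715 - 0.12898 = 0.41589 ≈ 0.4159 bits

These are NOT equal (difference: 0.2427 bits). KL divergence is asymmetric: D_KL(P||Q) ≠ D_KL(Q||P) in general.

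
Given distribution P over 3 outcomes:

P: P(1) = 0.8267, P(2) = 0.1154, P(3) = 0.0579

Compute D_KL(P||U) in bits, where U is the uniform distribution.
0.7605 bits

U(i) = 1/3 for all i

D_KL(P||U) = Σ P(x) log₂(P(x) / (1/3))
           = Σ P(x) log₂(P(x)) + log₂(3)
           = log₂(3) - H(P)

H(P) = -Σ P(x) log₂(P(x)):
  -P(1)·log₂(P(1)) = -(0.8267)·log₂(0.8267) = 0.22698
  -P(2)·log₂(P(2)) = -(0.1154)·log₂(0.1154) = 0.35950
  -P(3)·log₂(P(3)) = -(0.0579)·log₂(0.0579) = 0.23799
H(P) = 0.22698 + 0.35950 + 0.23799 = 0.82447 bits

log₂(3) = 1.58496 bits

D_KL(P||U) = 1.58496 - 0.82447 = 0.76049 ≈ 0.7605 bits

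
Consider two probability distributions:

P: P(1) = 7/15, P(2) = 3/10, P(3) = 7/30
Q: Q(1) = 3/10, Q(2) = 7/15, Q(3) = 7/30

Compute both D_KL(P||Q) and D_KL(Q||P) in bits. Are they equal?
D_KL(P||Q) = 0.1062 bits, D_KL(Q||P) = 0.1062 bits. Yes, in this case they are equal (although KL divergence is not symmetric in general).

D_KL(P||Q) = Σ P(x) log₂(P(x)/Q(x))

Computing term by term:
  P(1)·log₂(P(1)/Q(1)) = (7/15)·log₂((7/15)/(3/10)) = 0.29747
  P(2)·log₂(P(2)/Q(2)) = (3/10)·log₂((3/10)/(7/15)) = -0.19123
  P(3)·log₂(P(3)/Q(3)) = (7/30)·log₂((7/30)/(7/30)) = 0.00000

D_KL(P||Q) = 0.29747 - 0.19123 + 0.00000 = 0.10624 ≈ 0.1062 bits

D_KL(Q||P) = Σ Q(x) log₂(Q(x)/P(x))

Computing term by term:
  Q(1)·log₂(Q(1)/P(1)) = (3/10)·log₂((3/10)/(7/15)) = -0.19123
  Q(2)·log₂(Q(2)/P(2)) = (7/15)·log₂((7/15)/(3/10)) = 0.29747
  Q(3)·log₂(Q(3)/P(3)) = (7/30)·log₂((7/30)/(7/30)) = 0.00000

D_KL(Q||P) = -0.19123 + 0.29747 + 0.00000 = 0.10624 ≈ 0.1062 bits

These ARE equal here. Q is P with outcomes relabeled (Q(1) = P(2), Q(2) = P(1)) by a relabeling that is its own inverse, so the two sums contain exactly the same terms in a different order. This is a special case — KL divergence is not symmetric in general: D_KL(P||Q) ≠ D_KL(Q||P) for most P, Q.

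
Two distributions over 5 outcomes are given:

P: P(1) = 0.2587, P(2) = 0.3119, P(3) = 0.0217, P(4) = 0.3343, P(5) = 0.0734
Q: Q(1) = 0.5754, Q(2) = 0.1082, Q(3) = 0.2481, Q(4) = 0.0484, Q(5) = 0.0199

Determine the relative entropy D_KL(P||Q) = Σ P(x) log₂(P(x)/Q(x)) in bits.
1.1720 bits

D_KL(P||Q) = Σ P(x) log₂(P(x)/Q(x))

Computing term by term:
  P(1)·log₂(P(1)/Q(1)) = 0.2587·log₂(0.2587/0.5754) = -0.29835
  P(2)·log₂(P(2)/Q(2)) = 0.3119·log₂(0.3119/0.1082) = 0.47639
  P(3)·log₂(P(3)/Q(3)) = 0.0217·log₂(0.0217/0.2481) = -0.07628
  P(4)·log₂(P(4)/Q(4)) = 0.3343·log₂(0.3343/0.0484) = 0.93205
  P(5)·log₂(P(5)/Q(5)) = 0.0734·log₂(0.0734/0.0199) = 0.13821

D_KL(P||Q) = -0.29835 + 0.47639 - 0.07628 + 0.93205 + 0.13821 = 1.17202 ≈ 1.1720 bits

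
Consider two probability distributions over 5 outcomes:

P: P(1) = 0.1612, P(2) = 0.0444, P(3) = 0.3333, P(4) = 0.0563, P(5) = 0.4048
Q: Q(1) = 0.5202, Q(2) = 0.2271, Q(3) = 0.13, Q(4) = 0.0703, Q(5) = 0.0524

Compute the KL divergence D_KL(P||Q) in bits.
1.2517 bits

D_KL(P||Q) = Σ P(x) log₂(P(x)/Q(x))

Computing term by term:
  P(1)·log₂(P(1)/Q(1)) = 0.1612·log₂(0.1612/0.5202) = -0.27246
  P(2)·log₂(P(2)/Q(2)) = 0.0444·log₂(0.0444/0.2271) = -0.10455
  P(3)·log₂(P(3)/Q(3)) = 0.3333·log₂(0.3333/0.13) = 0.45272
  P(4)·log₂(P(4)/Q(4)) = 0.0563·log₂(0.0563/0.0703) = -0.01804
  P(5)·log₂(P(5)/Q(5)) = 0.4048·log₂(0.4048/0.0524) = 1.19399

D_KL(P||Q) = -0.27246 - 0.10455 + 0.45272 - 0.01804 + 1.19399 = 1.25166 ≈ 1.2517 bits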